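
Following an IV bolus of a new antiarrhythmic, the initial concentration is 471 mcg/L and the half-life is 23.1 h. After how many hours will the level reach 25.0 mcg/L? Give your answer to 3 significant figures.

k = ln 2 / 23.1 = 0.03001 h⁻¹
C(t) = C₀ e^(−kt)  ⇒  t = ln(C₀/C) / k
t = ln(471/25.0) / 0.03001 = 2.936 / 0.03001 ≈ 97.8 hours

97.8 hours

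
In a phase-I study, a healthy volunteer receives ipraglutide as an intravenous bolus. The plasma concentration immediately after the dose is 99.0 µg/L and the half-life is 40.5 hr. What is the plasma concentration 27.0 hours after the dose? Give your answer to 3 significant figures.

k = ln 2 / 40.5 = 0.01711 hr⁻¹
27.0 hr is 0.6667 half-lives, so C = 99.0 × (1/2)^0.6667 = 99.0 × 0.6300 ≈ 62.4 µg/L

62.4 µg/L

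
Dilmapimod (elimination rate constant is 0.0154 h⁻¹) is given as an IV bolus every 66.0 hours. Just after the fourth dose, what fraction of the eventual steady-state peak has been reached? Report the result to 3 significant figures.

f_n = 1 − e^(−nkτ) = 1 − e^(−4 × 0.01540 × 66.0) = 1 − e^(−4.066) = 1 − 0.01715 ≈ 0.983

0.983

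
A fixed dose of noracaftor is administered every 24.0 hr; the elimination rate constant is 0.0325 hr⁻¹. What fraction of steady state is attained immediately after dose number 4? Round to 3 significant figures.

f_n = 1 − e^(−nkτ) = 1 − e^(−4 × 0.03250 × 24.0) = 1 − e^(−3.120) = 1 − 0.04416 ≈ 0.956

0.956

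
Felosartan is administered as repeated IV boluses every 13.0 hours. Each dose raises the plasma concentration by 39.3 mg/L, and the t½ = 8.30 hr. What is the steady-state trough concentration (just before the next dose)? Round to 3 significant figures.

k = ln 2 / 8.30 = 0.08351 hr⁻¹
Fraction remaining after one interval: e^(−kτ) = e^(−0.08351 × 13.0) = 0.3377
R = 1 / (1 − 0.3377) = 1.510
Css,max = 39.3 × 1.510 = 59.34 mg/L
Css,min = Css,max × e^(−kτ) = 59.34 × 0.3377 ≈ 20.0 mg/L

20.0 mg/L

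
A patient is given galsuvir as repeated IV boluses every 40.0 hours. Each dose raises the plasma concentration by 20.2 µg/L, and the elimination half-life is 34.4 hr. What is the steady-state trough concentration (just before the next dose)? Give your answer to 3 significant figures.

16.3 µg/L

k = ln 2 / 34.4 = 0.02015 hr⁻¹
Fraction remaining after one interval: e^(−kτ) = e^(−0.02015 × 40.0) = 0.4466
R = 1 / (1 − 0.4466) = 1.807
Css,max = 20.2 × 1.807 = 36.50 µg/L
Css,min = Css,max × e^(−kτ) = 36.50 × 0.4466 ≈ 16.3 µg/L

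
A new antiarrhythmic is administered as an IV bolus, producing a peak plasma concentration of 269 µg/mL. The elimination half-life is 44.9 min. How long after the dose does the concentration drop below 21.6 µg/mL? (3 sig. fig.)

163 minutes

k = ln 2 / 44.9 = 0.01544 min⁻¹
C(t) = C₀ e^(−kt)  ⇒  t = ln(C₀/C) / k
t = ln(269/21.6) / 0.01544 = 2.522 / 0.01544 ≈ 163 minutes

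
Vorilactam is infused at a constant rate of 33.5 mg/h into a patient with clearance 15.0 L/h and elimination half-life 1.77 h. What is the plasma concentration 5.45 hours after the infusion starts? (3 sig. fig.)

Css = rate / CL = 33.5 / 15.0 = 2.233 mg/L
k = ln 2 / 1.77 = 0.3916 h⁻¹
C(t) = Css (1 − e^(−kt)) = 2.233 × (1 − e^(−2.134)) = 2.233 × 0.8817 ≈ 1.97 mg/L

1.97 mg/L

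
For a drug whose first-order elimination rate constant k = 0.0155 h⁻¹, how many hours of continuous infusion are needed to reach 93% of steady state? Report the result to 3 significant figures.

f = 1 − e^(−kt)  ⇒  t = −ln(1 − f) / k
t = −ln(1 − 0.93) / 0.01550 = 2.659 / 0.01550 ≈ 172 hours

172 hours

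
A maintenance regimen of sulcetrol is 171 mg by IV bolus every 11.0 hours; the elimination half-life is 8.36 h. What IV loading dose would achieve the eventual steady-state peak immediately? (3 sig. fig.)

286 mg

k = ln 2 / 8.36 = 0.08291 h⁻¹
Accumulation ratio R = 1 / (1 − e^(−kτ)) = 1 / (1 − e^(−0.08291×11.0)) = 1 / (1 − 0.4017) = 1.671
Loading dose = maintenance dose × R = 171 × 1.671 ≈ 286 mg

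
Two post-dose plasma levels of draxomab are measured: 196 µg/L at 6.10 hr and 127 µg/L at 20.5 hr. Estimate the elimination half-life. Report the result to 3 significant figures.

k = ln(C₁/C₂) / (t₂ − t₁) = ln(196/127) / (20.5 − 6.10)
  = 0.4339 / 14.40 = 0.03013 hr⁻¹
t½ = ln 2 / k = ln 2 / 0.03013 ≈ 23.0 hours

23.0 hours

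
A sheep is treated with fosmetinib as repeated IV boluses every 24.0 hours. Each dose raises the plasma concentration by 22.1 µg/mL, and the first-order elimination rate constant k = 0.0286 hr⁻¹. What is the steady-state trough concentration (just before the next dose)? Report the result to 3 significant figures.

Fraction remaining after one interval: e^(−kτ) = e^(−0.02860 × 24.0) = 0.5034
R = 1 / (1 − 0.5034) = 2.014
Css,max = 22.1 × 2.014 = 44.50 µg/mL
Css,min = Css,max × e^(−kτ) = 44.50 × 0.5034 ≈ 22.4 µg/mL

22.4 µg/mL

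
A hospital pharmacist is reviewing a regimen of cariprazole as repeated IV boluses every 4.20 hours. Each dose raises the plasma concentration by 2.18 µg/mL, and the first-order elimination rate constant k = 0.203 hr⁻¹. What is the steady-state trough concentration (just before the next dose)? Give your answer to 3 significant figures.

1.62 µg/mL

Fraction remaining after one interval: e^(−kτ) = e^(−0.2030 × 4.20) = 0.4263
R = 1 / (1 − 0.4263) = 1.743
Css,max = 2.18 × 1.743 = 3.800 µg/mL
Css,min = Css,max × e^(−kτ) = 3.800 × 0.4263 ≈ 1.62 µg/mL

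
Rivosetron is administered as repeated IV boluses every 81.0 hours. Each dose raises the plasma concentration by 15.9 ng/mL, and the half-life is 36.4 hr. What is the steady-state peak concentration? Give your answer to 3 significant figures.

20.2 ng/mL

k = ln 2 / 36.4 = 0.01904 hr⁻¹
Fraction remaining after one interval: e^(−kτ) = e^(−0.01904 × 81.0) = 0.2139
R = 1 / (1 − 0.2139) = 1.272
Css,max = 15.9 × 1.272 ≈ 20.2 ng/mL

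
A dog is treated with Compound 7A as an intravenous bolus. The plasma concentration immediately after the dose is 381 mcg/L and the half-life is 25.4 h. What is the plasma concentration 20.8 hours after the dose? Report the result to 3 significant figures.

216 mcg/L

k = ln 2 / 25.4 = 0.02729 h⁻¹
20.8 h is 0.8189 half-lives, so C = 381 × (1/2)^0.8189 = 381 × 0.5669 ≈ 216 mcg/L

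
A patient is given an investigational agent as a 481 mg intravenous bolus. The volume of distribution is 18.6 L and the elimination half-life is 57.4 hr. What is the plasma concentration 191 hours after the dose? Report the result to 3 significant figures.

C₀ = dose / V = 481 / 18.6 = 25.86 µg/mL
k = ln 2 / 57.4 = 0.01208 hr⁻¹
C(t) = C₀ e^(−kt) = 25.86 × e^(−0.01208 × 191) = 25.86 × e^(−2.306) = 25.86 × 0.09961 ≈ 2.58 µg/mL

2.58 µg/mL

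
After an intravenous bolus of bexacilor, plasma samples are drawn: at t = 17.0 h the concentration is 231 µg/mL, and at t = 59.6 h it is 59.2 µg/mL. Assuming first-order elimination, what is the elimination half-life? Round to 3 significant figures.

k = ln(C₁/C₂) / (t₂ − t₁) = ln(231/59.2) / (59.6 − 17.0)
  = 1.361 / 42.60 = 0.03196 h⁻¹
t½ = ln 2 / k = ln 2 / 0.03196 ≈ 21.7 hours

21.7 hours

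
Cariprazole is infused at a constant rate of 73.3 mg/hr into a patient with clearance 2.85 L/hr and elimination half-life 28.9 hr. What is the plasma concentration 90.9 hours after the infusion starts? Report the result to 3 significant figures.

Css = rate / CL = 73.3 / 2.85 = 25.72 mg/L
k = ln 2 / 28.9 = 0.02398 hr⁻¹
C(t) = Css (1 − e^(−kt)) = 25.72 × (1 − e^(−2.180)) = 25.72 × 0.8870 ≈ 22.8 mg/L

22.8 mg/L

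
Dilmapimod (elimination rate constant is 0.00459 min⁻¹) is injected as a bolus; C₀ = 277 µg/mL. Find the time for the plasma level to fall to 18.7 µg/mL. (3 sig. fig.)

587 minutes

C(t) = C₀ e^(−kt)  ⇒  t = ln(C₀/C) / k
t = ln(277/18.7) / 0.004590 = 2.695 / 0.004590 ≈ 587 minutes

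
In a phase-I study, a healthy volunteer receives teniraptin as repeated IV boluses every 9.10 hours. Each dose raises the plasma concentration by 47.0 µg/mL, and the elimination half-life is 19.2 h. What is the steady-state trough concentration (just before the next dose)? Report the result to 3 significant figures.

k = ln 2 / 19.2 = 0.03610 h⁻¹
Fraction remaining after one interval: e^(−kτ) = e^(−0.03610 × 9.10) = 0.7200
R = 1 / (1 − 0.7200) = 3.571
Css,max = 47.0 × 3.571 = 167.8 µg/mL
Css,min = Css,max × e^(−kτ) = 167.8 × 0.7200 ≈ 121 µg/mL

121 µg/mL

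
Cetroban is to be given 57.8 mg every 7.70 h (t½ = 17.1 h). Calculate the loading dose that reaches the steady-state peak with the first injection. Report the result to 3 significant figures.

k = ln 2 / 17.1 = 0.04053 h⁻¹
Accumulation ratio R = 1 / (1 − e^(−kτ)) = 1 / (1 − e^(−0.04053×7.70)) = 1 / (1 − 0.7319) = 3.730
Loading dose = maintenance dose × R = 57.8 × 3.730 ≈ 216 mg

216 mg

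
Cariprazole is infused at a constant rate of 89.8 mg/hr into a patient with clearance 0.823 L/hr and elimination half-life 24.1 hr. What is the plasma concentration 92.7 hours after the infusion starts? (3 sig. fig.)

Css = rate / CL = 89.8 / 0.823 = 109.1 mg/L
k = ln 2 / 24.1 = 0.02876 hr⁻¹
C(t) = Css (1 − e^(−kt)) = 109.1 × (1 − e^(−2.666)) = 109.1 × 0.9305 ≈ 102 mg/L

102 mg/L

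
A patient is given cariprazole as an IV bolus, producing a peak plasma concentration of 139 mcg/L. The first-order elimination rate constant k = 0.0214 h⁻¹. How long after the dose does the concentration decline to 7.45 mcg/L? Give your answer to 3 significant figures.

137 hours

C(t) = C₀ e^(−kt)  ⇒  t = ln(C₀/C) / k
t = ln(139/7.45) / 0.02140 = 2.926 / 0.02140 ≈ 137 hours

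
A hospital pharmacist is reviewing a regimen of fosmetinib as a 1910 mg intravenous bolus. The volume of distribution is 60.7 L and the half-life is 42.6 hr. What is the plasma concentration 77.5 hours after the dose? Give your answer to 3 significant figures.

8.92 mg/L

C₀ = dose / V = 1910 / 60.7 = 31.47 mg/L
k = ln 2 / 42.6 = 0.01627 hr⁻¹
C(t) = C₀ e^(−kt) = 31.47 × e^(−0.01627 × 77.5) = 31.47 × e^(−1.261) = 31.47 × 0.2834 ≈ 8.92 mg/L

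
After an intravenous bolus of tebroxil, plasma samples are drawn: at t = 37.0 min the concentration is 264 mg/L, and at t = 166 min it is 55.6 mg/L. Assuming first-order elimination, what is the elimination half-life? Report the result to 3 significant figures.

k = ln(C₁/C₂) / (t₂ − t₁) = ln(264/55.6) / (166 − 37.0)
  = 1.558 / 129.0 = 0.01208 min⁻¹
t½ = ln 2 / k = ln 2 / 0.01208 ≈ 57.4 minutes

57.4 minutes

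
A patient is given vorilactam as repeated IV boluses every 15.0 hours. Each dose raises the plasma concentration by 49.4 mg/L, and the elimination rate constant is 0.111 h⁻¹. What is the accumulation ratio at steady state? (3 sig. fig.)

1.23

Fraction remaining after one interval: e^(−kτ) = e^(−0.1110 × 15.0) = 0.1892
R = 1 / (1 − 0.1892) = 1 / 0.8108 ≈ 1.23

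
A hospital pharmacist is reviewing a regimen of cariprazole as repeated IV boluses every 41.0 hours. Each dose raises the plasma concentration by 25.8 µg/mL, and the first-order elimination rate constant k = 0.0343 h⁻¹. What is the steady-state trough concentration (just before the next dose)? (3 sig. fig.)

8.37 µg/mL

Fraction remaining after one interval: e^(−kτ) = e^(−0.03430 × 41.0) = 0.2450
R = 1 / (1 − 0.2450) = 1.325
Css,max = 25.8 × 1.325 = 34.17 µg/mL
Css,min = Css,max × e^(−kτ) = 34.17 × 0.2450 ≈ 8.37 µg/mL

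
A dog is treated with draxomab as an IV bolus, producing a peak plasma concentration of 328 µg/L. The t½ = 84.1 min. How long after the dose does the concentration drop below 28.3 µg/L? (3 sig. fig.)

297 minutes

k = ln 2 / 84.1 = 0.008242 min⁻¹
C(t) = C₀ e^(−kt)  ⇒  t = ln(C₀/C) / k
t = ln(328/28.3) / 0.008242 = 2.450 / 0.008242 ≈ 297 minutes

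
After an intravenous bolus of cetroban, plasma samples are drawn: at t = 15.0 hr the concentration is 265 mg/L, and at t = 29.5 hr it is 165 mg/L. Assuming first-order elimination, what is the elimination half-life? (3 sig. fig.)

21.2 hours

k = ln(C₁/C₂) / (t₂ − t₁) = ln(265/165) / (29.5 − 15.0)
  = 0.4738 / 14.50 = 0.03267 hr⁻¹
t½ = ln 2 / k = ln 2 / 0.03267 ≈ 21.2 hours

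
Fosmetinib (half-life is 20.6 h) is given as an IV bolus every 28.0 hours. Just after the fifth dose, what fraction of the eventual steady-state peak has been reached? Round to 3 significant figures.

k = ln 2 / 20.6 = 0.03365 h⁻¹
f_n = 1 − e^(−nkτ) = 1 − e^(−5 × 0.03365 × 28.0) = 1 − e^(−4.711) = 1 − 0.008998 ≈ 0.991

0.991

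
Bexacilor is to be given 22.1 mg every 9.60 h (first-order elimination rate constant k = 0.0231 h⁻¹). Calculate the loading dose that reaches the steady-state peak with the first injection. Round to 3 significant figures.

Accumulation ratio R = 1 / (1 − e^(−kτ)) = 1 / (1 − e^(−0.02310×9.60)) = 1 / (1 − 0.8011) = 5.028
Loading dose = maintenance dose × R = 22.1 × 5.028 ≈ 111 mg

111 mg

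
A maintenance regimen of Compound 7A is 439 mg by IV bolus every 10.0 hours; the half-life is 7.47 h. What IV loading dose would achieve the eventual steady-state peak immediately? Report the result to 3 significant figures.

k = ln 2 / 7.47 = 0.09279 h⁻¹
Accumulation ratio R = 1 / (1 − e^(−kτ)) = 1 / (1 − e^(−0.09279×10.0)) = 1 / (1 − 0.3954) = 1.654
Loading dose = maintenance dose × R = 439 × 1.654 ≈ 726 mg

726 mg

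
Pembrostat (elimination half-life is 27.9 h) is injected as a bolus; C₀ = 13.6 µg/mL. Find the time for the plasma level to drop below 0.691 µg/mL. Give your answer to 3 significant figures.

120 hours

k = ln 2 / 27.9 = 0.02484 h⁻¹
C(t) = C₀ e^(−kt)  ⇒  t = ln(C₀/C) / k
t = ln(13.6/0.691) / 0.02484 = 2.980 / 0.02484 ≈ 120 hours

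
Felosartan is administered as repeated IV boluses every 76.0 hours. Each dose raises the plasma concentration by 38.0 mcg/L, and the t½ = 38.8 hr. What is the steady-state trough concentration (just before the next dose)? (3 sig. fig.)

k = ln 2 / 38.8 = 0.01786 hr⁻¹
Fraction remaining after one interval: e^(−kτ) = e^(−0.01786 × 76.0) = 0.2572
R = 1 / (1 − 0.2572) = 1.346
Css,max = 38.0 × 1.346 = 51.16 mcg/L
Css,min = Css,max × e^(−kτ) = 51.16 × 0.2572 ≈ 13.2 mcg/L

13.2 mcg/L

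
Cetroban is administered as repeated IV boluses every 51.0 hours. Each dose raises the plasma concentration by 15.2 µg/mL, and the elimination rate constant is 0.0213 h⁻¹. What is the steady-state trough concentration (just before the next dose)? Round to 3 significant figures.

7.74 µg/mL

Fraction remaining after one interval: e^(−kτ) = e^(−0.02130 × 51.0) = 0.3375
R = 1 / (1 − 0.3375) = 1.509
Css,max = 15.2 × 1.509 = 22.94 µg/mL
Css,min = Css,max × e^(−kτ) = 22.94 × 0.3375 ≈ 7.74 µg/mL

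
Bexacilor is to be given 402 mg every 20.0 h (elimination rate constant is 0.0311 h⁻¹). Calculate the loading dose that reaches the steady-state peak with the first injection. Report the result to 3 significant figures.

Accumulation ratio R = 1 / (1 − e^(−kτ)) = 1 / (1 − e^(−0.03110×20.0)) = 1 / (1 − 0.5369) = 2.159
Loading dose = maintenance dose × R = 402 × 2.159 ≈ 868 mg

868 mg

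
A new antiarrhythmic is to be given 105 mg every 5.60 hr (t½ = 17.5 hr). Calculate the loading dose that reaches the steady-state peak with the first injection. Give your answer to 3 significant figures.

k = ln 2 / 17.5 = 0.03961 hr⁻¹
Accumulation ratio R = 1 / (1 − e^(−kτ)) = 1 / (1 − e^(−0.03961×5.60)) = 1 / (1 − 0.8011) = 5.027
Loading dose = maintenance dose × R = 105 × 5.027 ≈ 528 mg

528 mg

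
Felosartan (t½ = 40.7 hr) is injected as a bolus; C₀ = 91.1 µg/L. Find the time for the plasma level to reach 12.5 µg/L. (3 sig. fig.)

117 hours

k = ln 2 / 40.7 = 0.01703 hr⁻¹
C(t) = C₀ e^(−kt)  ⇒  t = ln(C₀/C) / k
t = ln(91.1/12.5) / 0.01703 = 1.986 / 0.01703 ≈ 117 hours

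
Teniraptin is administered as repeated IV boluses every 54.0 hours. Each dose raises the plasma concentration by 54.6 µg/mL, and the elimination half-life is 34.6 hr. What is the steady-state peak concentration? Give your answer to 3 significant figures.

82.6 µg/mL

k = ln 2 / 34.6 = 0.02003 hr⁻¹
Fraction remaining after one interval: e^(−kτ) = e^(−0.02003 × 54.0) = 0.3390
R = 1 / (1 − 0.3390) = 1.513
Css,max = 54.6 × 1.513 ≈ 82.6 µg/mL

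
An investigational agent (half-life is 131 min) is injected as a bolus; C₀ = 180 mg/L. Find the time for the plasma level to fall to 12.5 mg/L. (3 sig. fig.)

504 minutes

k = ln 2 / 131 = 0.005291 min⁻¹
C(t) = C₀ e^(−kt)  ⇒  t = ln(C₀/C) / k
t = ln(180/12.5) / 0.005291 = 2.667 / 0.005291 ≈ 504 minutes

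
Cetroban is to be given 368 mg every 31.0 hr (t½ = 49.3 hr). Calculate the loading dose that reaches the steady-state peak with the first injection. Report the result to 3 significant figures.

1040 mg

k = ln 2 / 49.3 = 0.01406 hr⁻¹
Accumulation ratio R = 1 / (1 − e^(−kτ)) = 1 / (1 − e^(−0.01406×31.0)) = 1 / (1 − 0.6467) = 2.831
Loading dose = maintenance dose × R = 368 × 2.831 ≈ 1040 mg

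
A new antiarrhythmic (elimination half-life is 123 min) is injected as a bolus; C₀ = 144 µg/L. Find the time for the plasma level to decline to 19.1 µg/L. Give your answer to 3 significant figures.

k = ln 2 / 123 = 0.005635 min⁻¹
C(t) = C₀ e^(−kt)  ⇒  t = ln(C₀/C) / k
t = ln(144/19.1) / 0.005635 = 2.020 / 0.005635 ≈ 358 minutes

358 minutes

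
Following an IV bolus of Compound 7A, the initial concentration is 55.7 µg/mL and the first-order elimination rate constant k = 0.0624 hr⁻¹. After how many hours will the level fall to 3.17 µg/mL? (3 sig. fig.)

45.9 hours

C(t) = C₀ e^(−kt)  ⇒  t = ln(C₀/C) / k
t = ln(55.7/3.17) / 0.06240 = 2.866 / 0.06240 ≈ 45.9 hours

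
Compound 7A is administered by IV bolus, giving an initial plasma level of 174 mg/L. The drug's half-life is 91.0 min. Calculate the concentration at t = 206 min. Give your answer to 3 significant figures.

36.2 mg/L

k = ln 2 / 91.0 = 0.007617 min⁻¹
C(t) = C₀ e^(−kt) = 174 × e^(−0.007617 × 206) = 174 × e^(−1.569) = 174 × 0.2082 ≈ 36.2 mg/L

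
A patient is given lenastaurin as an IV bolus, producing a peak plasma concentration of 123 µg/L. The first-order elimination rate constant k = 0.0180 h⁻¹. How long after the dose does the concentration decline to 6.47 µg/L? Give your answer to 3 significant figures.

C(t) = C₀ e^(−kt)  ⇒  t = ln(C₀/C) / k
t = ln(123/6.47) / 0.01800 = 2.945 / 0.01800 ≈ 164 hours

164 hours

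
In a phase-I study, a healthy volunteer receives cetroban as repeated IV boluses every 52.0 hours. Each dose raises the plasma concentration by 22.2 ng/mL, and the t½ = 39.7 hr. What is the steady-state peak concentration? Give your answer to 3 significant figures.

k = ln 2 / 39.7 = 0.01746 hr⁻¹
Fraction remaining after one interval: e^(−kτ) = e^(−0.01746 × 52.0) = 0.4034
R = 1 / (1 − 0.4034) = 1.676
Css,max = 22.2 × 1.676 ≈ 37.2 ng/mL

37.2 ng/mL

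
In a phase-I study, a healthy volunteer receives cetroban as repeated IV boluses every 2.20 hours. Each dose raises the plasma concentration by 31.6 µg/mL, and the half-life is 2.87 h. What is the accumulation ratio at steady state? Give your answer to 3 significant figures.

k = ln 2 / 2.87 = 0.2415 h⁻¹
Fraction remaining after one interval: e^(−kτ) = e^(−0.2415 × 2.20) = 0.5878
R = 1 / (1 − 0.5878) = 1 / 0.4122 ≈ 2.43

2.43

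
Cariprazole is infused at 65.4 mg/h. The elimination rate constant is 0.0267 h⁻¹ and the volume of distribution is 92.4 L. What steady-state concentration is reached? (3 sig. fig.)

26.5 µg/mL

CL = k · V = 0.0267 × 92.4 = 2.467 L/h
Css = rate / CL = 65.4 / 2.467 ≈ 26.5 µg/mL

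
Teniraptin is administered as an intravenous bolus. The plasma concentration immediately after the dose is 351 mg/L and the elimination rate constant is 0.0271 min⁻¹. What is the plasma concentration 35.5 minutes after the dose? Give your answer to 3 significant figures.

C(t) = C₀ e^(−kt) = 351 × e^(−0.02710 × 35.5) = 351 × e^(−0.9620) = 351 × 0.3821 ≈ 134 mg/L

134 mg/L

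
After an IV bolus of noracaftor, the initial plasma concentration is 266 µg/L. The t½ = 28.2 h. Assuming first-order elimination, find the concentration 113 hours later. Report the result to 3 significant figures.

k = ln 2 / 28.2 = 0.02458 h⁻¹
C(t) = C₀ e^(−kt) = 266 × e^(−0.02458 × 113) = 266 × e^(−2.778) = 266 × 0.06219 ≈ 16.5 µg/L

16.5 µg/L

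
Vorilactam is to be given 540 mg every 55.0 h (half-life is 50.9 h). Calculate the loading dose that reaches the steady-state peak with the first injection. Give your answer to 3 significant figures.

k = ln 2 / 50.9 = 0.01362 h⁻¹
Accumulation ratio R = 1 / (1 − e^(−kτ)) = 1 / (1 − e^(−0.01362×55.0)) = 1 / (1 − 0.4728) = 1.897
Loading dose = maintenance dose × R = 540 × 1.897 ≈ 1020 mg

1020 mg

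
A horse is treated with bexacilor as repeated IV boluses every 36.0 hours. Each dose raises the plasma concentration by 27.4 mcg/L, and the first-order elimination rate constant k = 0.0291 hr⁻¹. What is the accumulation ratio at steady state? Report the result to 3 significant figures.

Fraction remaining after one interval: e^(−kτ) = e^(−0.02910 × 36.0) = 0.3508
R = 1 / (1 − 0.3508) = 1 / 0.6492 ≈ 1.54

1.54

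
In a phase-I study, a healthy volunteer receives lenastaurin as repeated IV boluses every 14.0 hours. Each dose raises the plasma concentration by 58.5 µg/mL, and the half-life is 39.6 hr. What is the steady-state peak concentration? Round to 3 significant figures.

269 µg/mL

k = ln 2 / 39.6 = 0.01750 hr⁻¹
Fraction remaining after one interval: e^(−kτ) = e^(−0.01750 × 14.0) = 0.7827
R = 1 / (1 − 0.7827) = 4.601
Css,max = 58.5 × 4.601 ≈ 269 µg/mL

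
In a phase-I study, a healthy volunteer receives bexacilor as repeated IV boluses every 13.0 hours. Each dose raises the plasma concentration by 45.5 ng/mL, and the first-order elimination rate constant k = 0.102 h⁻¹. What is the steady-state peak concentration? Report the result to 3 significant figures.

62.0 ng/mL

Fraction remaining after one interval: e^(−kτ) = e^(−0.1020 × 13.0) = 0.2655
R = 1 / (1 − 0.2655) = 1.362
Css,max = 45.5 × 1.362 ≈ 62.0 ng/mL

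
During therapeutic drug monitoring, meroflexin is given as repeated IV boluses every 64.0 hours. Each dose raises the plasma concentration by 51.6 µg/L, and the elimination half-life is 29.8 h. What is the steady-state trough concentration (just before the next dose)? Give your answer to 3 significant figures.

k = ln 2 / 29.8 = 0.02326 h⁻¹
Fraction remaining after one interval: e^(−kτ) = e^(−0.02326 × 64.0) = 0.2257
R = 1 / (1 − 0.2257) = 1.291
Css,max = 51.6 × 1.291 = 66.64 µg/L
Css,min = Css,max × e^(−kτ) = 66.64 × 0.2257 ≈ 15.0 µg/L

15.0 µg/L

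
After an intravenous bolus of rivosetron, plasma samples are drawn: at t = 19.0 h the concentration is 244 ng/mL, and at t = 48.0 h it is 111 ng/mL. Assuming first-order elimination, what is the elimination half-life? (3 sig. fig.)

25.5 hours

k = ln(C₁/C₂) / (t₂ − t₁) = ln(244/111) / (48.0 − 19.0)
  = 0.7876 / 29.00 = 0.02716 h⁻¹
t½ = ln 2 / k = ln 2 / 0.02716 ≈ 25.5 hours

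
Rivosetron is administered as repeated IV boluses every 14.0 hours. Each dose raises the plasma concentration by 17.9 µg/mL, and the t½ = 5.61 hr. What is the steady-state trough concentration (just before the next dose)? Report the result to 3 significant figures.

3.86 µg/mL

k = ln 2 / 5.61 = 0.1236 hr⁻¹
Fraction remaining after one interval: e^(−kτ) = e^(−0.1236 × 14.0) = 0.1773
R = 1 / (1 − 0.1773) = 1.216
Css,max = 17.9 × 1.216 = 21.76 µg/mL
Css,min = Css,max × e^(−kτ) = 21.76 × 0.1773 ≈ 3.86 µg/mL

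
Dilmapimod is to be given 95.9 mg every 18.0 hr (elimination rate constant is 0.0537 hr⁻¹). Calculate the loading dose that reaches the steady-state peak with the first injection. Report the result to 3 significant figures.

Accumulation ratio R = 1 / (1 − e^(−kτ)) = 1 / (1 − e^(−0.05370×18.0)) = 1 / (1 − 0.3804) = 1.614
Loading dose = maintenance dose × R = 95.9 × 1.614 ≈ 155 mg

155 mg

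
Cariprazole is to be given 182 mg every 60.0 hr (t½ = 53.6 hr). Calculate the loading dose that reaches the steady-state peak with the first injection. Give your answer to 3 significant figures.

k = ln 2 / 53.6 = 0.01293 hr⁻¹
Accumulation ratio R = 1 / (1 − e^(−kτ)) = 1 / (1 − e^(−0.01293×60.0)) = 1 / (1 − 0.4603) = 1.853
Loading dose = maintenance dose × R = 182 × 1.853 ≈ 337 mg

337 mg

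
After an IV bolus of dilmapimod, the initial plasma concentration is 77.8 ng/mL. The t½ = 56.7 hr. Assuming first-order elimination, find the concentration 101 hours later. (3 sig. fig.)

k = ln 2 / 56.7 = 0.01222 hr⁻¹
101 hr is 1.781 half-lives, so C = 77.8 × (1/2)^1.781 = 77.8 × 0.2909 ≈ 22.6 ng/mL

22.6 ng/mL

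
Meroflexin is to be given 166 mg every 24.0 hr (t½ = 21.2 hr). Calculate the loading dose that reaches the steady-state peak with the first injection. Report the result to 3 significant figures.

305 mg

k = ln 2 / 21.2 = 0.03270 hr⁻¹
Accumulation ratio R = 1 / (1 − e^(−kτ)) = 1 / (1 − e^(−0.03270×24.0)) = 1 / (1 − 0.4563) = 1.839
Loading dose = maintenance dose × R = 166 × 1.839 ≈ 305 mg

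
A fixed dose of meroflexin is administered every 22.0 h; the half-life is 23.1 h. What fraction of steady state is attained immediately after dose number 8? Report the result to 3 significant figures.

k = ln 2 / 23.1 = 0.03001 h⁻¹
f_n = 1 − e^(−nkτ) = 1 − e^(−8 × 0.03001 × 22.0) = 1 − e^(−5.281) = 1 − 0.005087 ≈ 0.995

0.995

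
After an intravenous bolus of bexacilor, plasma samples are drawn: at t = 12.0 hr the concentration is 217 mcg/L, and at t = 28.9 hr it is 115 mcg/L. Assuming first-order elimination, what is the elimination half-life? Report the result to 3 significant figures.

k = ln(C₁/C₂) / (t₂ − t₁) = ln(217/115) / (28.9 − 12.0)
  = 0.6350 / 16.90 = 0.03757 hr⁻¹
t½ = ln 2 / k = ln 2 / 0.03757 ≈ 18.4 hours

18.4 hours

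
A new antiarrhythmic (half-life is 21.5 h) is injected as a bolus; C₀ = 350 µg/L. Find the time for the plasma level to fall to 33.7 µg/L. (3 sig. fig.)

72.6 hours

k = ln 2 / 21.5 = 0.03224 h⁻¹
C(t) = C₀ e^(−kt)  ⇒  t = ln(C₀/C) / k
t = ln(350/33.7) / 0.03224 = 2.340 / 0.03224 ≈ 72.6 hours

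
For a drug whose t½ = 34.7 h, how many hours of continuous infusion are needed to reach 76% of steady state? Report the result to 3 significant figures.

k = ln 2 / 34.7 = 0.01998 h⁻¹
f = 1 − e^(−kt)  ⇒  t = −ln(1 − f) / k
t = −ln(1 − 0.76) / 0.01998 = 1.427 / 0.01998 ≈ 71.4 hours

71.4 hours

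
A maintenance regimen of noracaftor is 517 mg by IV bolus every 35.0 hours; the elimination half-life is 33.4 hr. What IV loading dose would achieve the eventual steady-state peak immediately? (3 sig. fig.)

1000 mg

k = ln 2 / 33.4 = 0.02075 hr⁻¹
Accumulation ratio R = 1 / (1 − e^(−kτ)) = 1 / (1 − e^(−0.02075×35.0)) = 1 / (1 − 0.4837) = 1.937
Loading dose = maintenance dose × R = 517 × 1.937 ≈ 1000 mg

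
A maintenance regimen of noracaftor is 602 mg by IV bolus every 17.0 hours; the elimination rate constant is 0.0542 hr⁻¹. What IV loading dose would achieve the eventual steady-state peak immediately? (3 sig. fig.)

1000 mg

Accumulation ratio R = 1 / (1 − e^(−kτ)) = 1 / (1 − e^(−0.05420×17.0)) = 1 / (1 − 0.3980) = 1.661
Loading dose = maintenance dose × R = 602 × 1.661 ≈ 1000 mg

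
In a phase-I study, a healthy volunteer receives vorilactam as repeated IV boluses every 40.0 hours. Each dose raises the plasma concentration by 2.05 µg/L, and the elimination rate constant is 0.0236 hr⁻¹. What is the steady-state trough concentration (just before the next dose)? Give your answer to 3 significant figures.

1.31 µg/L

Fraction remaining after one interval: e^(−kτ) = e^(−0.02360 × 40.0) = 0.3891
R = 1 / (1 − 0.3891) = 1.637
Css,max = 2.05 × 1.637 = 3.356 µg/L
Css,min = Css,max × e^(−kτ) = 3.356 × 0.3891 ≈ 1.31 µg/L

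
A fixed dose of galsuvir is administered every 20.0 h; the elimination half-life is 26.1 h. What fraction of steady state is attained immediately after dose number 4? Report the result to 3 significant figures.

k = ln 2 / 26.1 = 0.02656 h⁻¹
f_n = 1 − e^(−nkτ) = 1 − e^(−4 × 0.02656 × 20.0) = 1 − e^(−2.125) = 1 − 0.1195 ≈ 0.881

0.881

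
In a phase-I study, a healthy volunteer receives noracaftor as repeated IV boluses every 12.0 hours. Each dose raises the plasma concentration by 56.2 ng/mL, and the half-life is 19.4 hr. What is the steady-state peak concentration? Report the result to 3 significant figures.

k = ln 2 / 19.4 = 0.03573 hr⁻¹
Fraction remaining after one interval: e^(−kτ) = e^(−0.03573 × 12.0) = 0.6513
R = 1 / (1 − 0.6513) = 2.868
Css,max = 56.2 × 2.868 ≈ 161 ng/mL

161 ng/mL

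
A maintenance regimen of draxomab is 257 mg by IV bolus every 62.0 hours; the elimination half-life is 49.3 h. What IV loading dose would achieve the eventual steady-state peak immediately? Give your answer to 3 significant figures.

k = ln 2 / 49.3 = 0.01406 h⁻¹
Accumulation ratio R = 1 / (1 − e^(−kτ)) = 1 / (1 − e^(−0.01406×62.0)) = 1 / (1 − 0.4182) = 1.719
Loading dose = maintenance dose × R = 257 × 1.719 ≈ 442 mg

442 mg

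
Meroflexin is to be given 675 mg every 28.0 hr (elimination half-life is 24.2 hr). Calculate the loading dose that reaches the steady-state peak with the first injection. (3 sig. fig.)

k = ln 2 / 24.2 = 0.02864 hr⁻¹
Accumulation ratio R = 1 / (1 − e^(−kτ)) = 1 / (1 − e^(−0.02864×28.0)) = 1 / (1 − 0.4484) = 1.813
Loading dose = maintenance dose × R = 675 × 1.813 ≈ 1220 mg

1220 mg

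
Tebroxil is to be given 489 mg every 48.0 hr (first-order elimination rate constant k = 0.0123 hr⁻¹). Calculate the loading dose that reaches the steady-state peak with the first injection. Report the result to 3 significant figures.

Accumulation ratio R = 1 / (1 − e^(−kτ)) = 1 / (1 − e^(−0.01230×48.0)) = 1 / (1 − 0.5541) = 2.243
Loading dose = maintenance dose × R = 489 × 2.243 ≈ 1100 mg

1100 mg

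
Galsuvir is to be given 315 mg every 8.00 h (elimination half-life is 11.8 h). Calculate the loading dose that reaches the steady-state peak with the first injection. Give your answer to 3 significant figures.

840 mg

k = ln 2 / 11.8 = 0.05874 h⁻¹
Accumulation ratio R = 1 / (1 − e^(−kτ)) = 1 / (1 − e^(−0.05874×8.00)) = 1 / (1 − 0.6250) = 2.667
Loading dose = maintenance dose × R = 315 × 2.667 ≈ 840 mg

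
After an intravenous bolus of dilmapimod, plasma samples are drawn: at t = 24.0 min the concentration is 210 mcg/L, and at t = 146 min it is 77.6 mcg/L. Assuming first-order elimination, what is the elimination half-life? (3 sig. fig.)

k = ln(C₁/C₂) / (t₂ − t₁) = ln(210/77.6) / (146 − 24.0)
  = 0.9955 / 122.0 = 0.008160 min⁻¹
t½ = ln 2 / k = ln 2 / 0.008160 ≈ 84.9 minutes

84.9 minutes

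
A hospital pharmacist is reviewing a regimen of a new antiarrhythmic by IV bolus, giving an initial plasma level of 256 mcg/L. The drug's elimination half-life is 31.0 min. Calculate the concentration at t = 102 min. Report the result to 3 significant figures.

k = ln 2 / 31.0 = 0.02236 min⁻¹
C(t) = C₀ e^(−kt) = 256 × e^(−0.02236 × 102) = 256 × e^(−2.281) = 256 × 0.1022 ≈ 26.2 mcg/L

26.2 mcg/L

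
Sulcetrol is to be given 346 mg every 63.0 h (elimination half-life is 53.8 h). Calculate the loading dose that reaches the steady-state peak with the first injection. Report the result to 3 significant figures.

k = ln 2 / 53.8 = 0.01288 h⁻¹
Accumulation ratio R = 1 / (1 − e^(−kτ)) = 1 / (1 − e^(−0.01288×63.0)) = 1 / (1 − 0.4441) = 1.799
Loading dose = maintenance dose × R = 346 × 1.799 ≈ 622 mg

622 mg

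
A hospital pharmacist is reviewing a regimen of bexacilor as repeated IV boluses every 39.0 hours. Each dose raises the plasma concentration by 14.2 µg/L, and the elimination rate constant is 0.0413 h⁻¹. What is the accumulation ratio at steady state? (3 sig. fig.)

1.25

Fraction remaining after one interval: e^(−kτ) = e^(−0.04130 × 39.0) = 0.1997
R = 1 / (1 − 0.1997) = 1 / 0.8003 ≈ 1.25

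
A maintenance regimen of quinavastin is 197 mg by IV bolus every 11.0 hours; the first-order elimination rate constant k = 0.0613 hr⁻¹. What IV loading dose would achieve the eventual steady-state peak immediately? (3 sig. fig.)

402 mg

Accumulation ratio R = 1 / (1 − e^(−kτ)) = 1 / (1 − e^(−0.06130×11.0)) = 1 / (1 − 0.5095) = 2.039
Loading dose = maintenance dose × R = 197 × 2.039 ≈ 402 mg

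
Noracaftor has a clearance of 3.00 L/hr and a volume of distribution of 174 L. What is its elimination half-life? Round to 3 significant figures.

40.2 hours

k = CL / V = 3.00 / 174 = 0.01724 hr⁻¹
t½ = ln 2 / k = ln 2 / 0.01724 ≈ 40.2 hours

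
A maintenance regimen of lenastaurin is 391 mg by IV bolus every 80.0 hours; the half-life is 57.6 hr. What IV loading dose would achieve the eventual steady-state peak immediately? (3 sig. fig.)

633 mg

k = ln 2 / 57.6 = 0.01203 hr⁻¹
Accumulation ratio R = 1 / (1 − e^(−kτ)) = 1 / (1 − e^(−0.01203×80.0)) = 1 / (1 − 0.3819) = 1.618
Loading dose = maintenance dose × R = 391 × 1.618 ≈ 633 mg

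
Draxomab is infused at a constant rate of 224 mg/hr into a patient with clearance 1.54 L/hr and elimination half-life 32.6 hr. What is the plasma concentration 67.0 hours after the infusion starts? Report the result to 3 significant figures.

110 µg/mL

Css = rate / CL = 224 / 1.54 = 145.5 µg/mL
k = ln 2 / 32.6 = 0.02126 hr⁻¹
C(t) = Css (1 − e^(−kt)) = 145.5 × (1 − e^(−1.425)) = 145.5 × 0.7594 ≈ 110 µg/mL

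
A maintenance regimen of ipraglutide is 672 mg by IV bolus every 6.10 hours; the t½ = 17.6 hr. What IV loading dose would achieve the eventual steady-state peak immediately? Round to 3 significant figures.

k = ln 2 / 17.6 = 0.03938 hr⁻¹
Accumulation ratio R = 1 / (1 − e^(−kτ)) = 1 / (1 − e^(−0.03938×6.10)) = 1 / (1 − 0.7864) = 4.683
Loading dose = maintenance dose × R = 672 × 4.683 ≈ 3150 mg

3150 mg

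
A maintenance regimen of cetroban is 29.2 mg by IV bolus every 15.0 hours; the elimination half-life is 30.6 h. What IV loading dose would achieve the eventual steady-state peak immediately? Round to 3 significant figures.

k = ln 2 / 30.6 = 0.02265 h⁻¹
Accumulation ratio R = 1 / (1 − e^(−kτ)) = 1 / (1 − e^(−0.02265×15.0)) = 1 / (1 − 0.7119) = 3.471
Loading dose = maintenance dose × R = 29.2 × 3.471 ≈ 101 mg

101 mg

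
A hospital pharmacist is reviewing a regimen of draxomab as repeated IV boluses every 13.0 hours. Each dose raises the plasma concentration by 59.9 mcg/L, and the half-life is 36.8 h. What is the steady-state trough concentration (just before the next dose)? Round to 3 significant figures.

k = ln 2 / 36.8 = 0.01884 h⁻¹
Fraction remaining after one interval: e^(−kτ) = e^(−0.01884 × 13.0) = 0.7828
R = 1 / (1 − 0.7828) = 4.604
Css,max = 59.9 × 4.604 = 275.8 mcg/L
Css,min = Css,max × e^(−kτ) = 275.8 × 0.7828 ≈ 216 mcg/L

216 mcg/L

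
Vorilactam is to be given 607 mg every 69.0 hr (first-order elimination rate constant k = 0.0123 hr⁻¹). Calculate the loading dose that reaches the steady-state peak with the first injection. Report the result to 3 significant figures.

1060 mg

Accumulation ratio R = 1 / (1 − e^(−kτ)) = 1 / (1 − e^(−0.01230×69.0)) = 1 / (1 − 0.4280) = 1.748
Loading dose = maintenance dose × R = 607 × 1.748 ≈ 1060 mg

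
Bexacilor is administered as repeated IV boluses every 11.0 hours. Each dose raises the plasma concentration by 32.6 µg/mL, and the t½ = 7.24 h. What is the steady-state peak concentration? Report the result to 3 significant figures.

k = ln 2 / 7.24 = 0.09574 h⁻¹
Fraction remaining after one interval: e^(−kτ) = e^(−0.09574 × 11.0) = 0.3488
R = 1 / (1 − 0.3488) = 1.536
Css,max = 32.6 × 1.536 ≈ 50.1 µg/mL

50.1 µg/mL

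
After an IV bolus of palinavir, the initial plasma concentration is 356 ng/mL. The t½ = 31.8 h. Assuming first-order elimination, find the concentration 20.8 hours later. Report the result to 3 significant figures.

226 ng/mL

k = ln 2 / 31.8 = 0.02180 h⁻¹
C(t) = C₀ e^(−kt) = 356 × e^(−0.02180 × 20.8) = 356 × e^(−0.4534) = 356 × 0.6355 ≈ 226 ng/mL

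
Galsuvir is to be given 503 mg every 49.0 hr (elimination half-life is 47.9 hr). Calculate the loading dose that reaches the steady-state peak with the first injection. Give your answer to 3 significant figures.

990 mg

k = ln 2 / 47.9 = 0.01447 hr⁻¹
Accumulation ratio R = 1 / (1 − e^(−kτ)) = 1 / (1 − e^(−0.01447×49.0)) = 1 / (1 − 0.4921) = 1.969
Loading dose = maintenance dose × R = 503 × 1.969 ≈ 990 mg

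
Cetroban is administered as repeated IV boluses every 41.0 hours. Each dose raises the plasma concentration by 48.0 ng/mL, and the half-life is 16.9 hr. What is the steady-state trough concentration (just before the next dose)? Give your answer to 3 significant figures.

k = ln 2 / 16.9 = 0.04101 hr⁻¹
Fraction remaining after one interval: e^(−kτ) = e^(−0.04101 × 41.0) = 0.1861
R = 1 / (1 − 0.1861) = 1.229
Css,max = 48.0 × 1.229 = 58.97 ng/mL
Css,min = Css,max × e^(−kτ) = 58.97 × 0.1861 ≈ 11.0 ng/mL

11.0 ng/mL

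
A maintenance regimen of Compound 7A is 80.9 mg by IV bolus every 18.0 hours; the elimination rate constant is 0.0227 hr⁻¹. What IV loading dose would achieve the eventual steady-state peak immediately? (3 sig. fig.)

241 mg

Accumulation ratio R = 1 / (1 − e^(−kτ)) = 1 / (1 − e^(−0.02270×18.0)) = 1 / (1 − 0.6646) = 2.981
Loading dose = maintenance dose × R = 80.9 × 2.981 ≈ 241 mg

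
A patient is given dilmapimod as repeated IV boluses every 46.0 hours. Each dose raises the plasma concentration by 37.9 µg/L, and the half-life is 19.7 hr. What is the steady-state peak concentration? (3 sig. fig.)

k = ln 2 / 19.7 = 0.03519 hr⁻¹
Fraction remaining after one interval: e^(−kτ) = e^(−0.03519 × 46.0) = 0.1982
R = 1 / (1 − 0.1982) = 1.247
Css,max = 37.9 × 1.247 ≈ 47.3 µg/L

47.3 µg/L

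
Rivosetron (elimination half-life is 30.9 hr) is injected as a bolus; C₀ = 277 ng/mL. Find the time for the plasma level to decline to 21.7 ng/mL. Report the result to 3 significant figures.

114 hours

k = ln 2 / 30.9 = 0.02243 hr⁻¹
C(t) = C₀ e^(−kt)  ⇒  t = ln(C₀/C) / k
t = ln(277/21.7) / 0.02243 = 2.547 / 0.02243 ≈ 114 hours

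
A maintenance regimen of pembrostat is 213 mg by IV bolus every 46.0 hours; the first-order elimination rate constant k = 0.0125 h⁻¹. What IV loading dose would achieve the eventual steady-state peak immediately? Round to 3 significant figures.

487 mg

Accumulation ratio R = 1 / (1 − e^(−kτ)) = 1 / (1 − e^(−0.01250×46.0)) = 1 / (1 − 0.5627) = 2.287
Loading dose = maintenance dose × R = 213 × 2.287 ≈ 487 mg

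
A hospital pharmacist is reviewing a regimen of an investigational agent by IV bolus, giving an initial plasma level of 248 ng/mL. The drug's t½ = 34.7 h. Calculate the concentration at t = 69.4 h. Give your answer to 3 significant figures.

k = ln 2 / 34.7 = 0.01998 h⁻¹
C(t) = C₀ e^(−kt) = 248 × e^(−0.01998 × 69.4) = 248 × e^(−1.386) = 248 × 0.2500 ≈ 62.0 ng/mL

62.0 ng/mL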